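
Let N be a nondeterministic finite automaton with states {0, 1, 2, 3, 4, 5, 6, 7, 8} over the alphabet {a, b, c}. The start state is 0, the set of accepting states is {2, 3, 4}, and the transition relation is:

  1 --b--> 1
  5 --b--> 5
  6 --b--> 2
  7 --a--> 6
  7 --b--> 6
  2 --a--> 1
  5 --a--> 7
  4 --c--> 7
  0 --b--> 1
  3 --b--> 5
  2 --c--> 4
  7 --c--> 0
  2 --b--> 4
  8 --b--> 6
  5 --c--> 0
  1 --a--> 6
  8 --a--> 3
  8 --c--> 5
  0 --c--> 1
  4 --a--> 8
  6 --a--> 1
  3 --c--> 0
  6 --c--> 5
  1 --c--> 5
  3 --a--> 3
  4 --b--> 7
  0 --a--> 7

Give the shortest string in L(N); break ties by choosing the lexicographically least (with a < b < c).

A breadth-first search from 0 reaches an accepting state first via the path 0 → 7 → 6 → 2 on input aab.
No string of length < 3 is accepted (BFS exhausts all shorter strings without reaching an accepting state), and aab is the lexicographically least accepting string of length 3.

aab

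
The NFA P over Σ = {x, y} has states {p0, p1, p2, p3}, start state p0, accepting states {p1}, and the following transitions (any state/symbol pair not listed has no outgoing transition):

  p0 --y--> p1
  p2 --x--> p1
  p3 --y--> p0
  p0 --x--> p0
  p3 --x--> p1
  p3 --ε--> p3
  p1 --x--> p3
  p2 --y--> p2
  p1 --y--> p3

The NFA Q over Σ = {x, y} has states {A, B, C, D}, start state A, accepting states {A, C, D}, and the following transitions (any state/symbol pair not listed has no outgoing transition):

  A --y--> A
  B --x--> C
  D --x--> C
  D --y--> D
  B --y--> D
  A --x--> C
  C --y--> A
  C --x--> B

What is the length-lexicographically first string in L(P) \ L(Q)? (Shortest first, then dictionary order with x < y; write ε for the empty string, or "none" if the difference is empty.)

The string yxx is accepted by P but not by Q.
No shorter string lies in the difference, and yxx is the lexicographically first length-3 string in L(P) \ L(Q).

yxx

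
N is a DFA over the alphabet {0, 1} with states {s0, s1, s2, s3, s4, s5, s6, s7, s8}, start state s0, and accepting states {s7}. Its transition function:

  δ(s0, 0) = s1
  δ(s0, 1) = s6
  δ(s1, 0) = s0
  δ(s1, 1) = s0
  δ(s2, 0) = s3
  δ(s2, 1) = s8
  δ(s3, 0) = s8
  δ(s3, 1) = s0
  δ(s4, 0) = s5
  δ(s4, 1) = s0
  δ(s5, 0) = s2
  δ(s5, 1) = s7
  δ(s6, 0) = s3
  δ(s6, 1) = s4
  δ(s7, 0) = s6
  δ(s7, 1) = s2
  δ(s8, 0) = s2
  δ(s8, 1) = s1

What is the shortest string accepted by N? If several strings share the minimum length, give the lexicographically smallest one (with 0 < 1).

1101

A breadth-first search from s0 reaches an accepting state first via the path s0 → s6 → s4 → s5 → s7 on input 1101.
No string of length < 4 is accepted (BFS exhausts all shorter strings without reaching an accepting state), and 1101 is the lexicographically least accepting string of length 4.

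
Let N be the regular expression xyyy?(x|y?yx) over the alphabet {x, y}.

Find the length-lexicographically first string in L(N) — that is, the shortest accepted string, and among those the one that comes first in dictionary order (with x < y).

xyyx

By inspection of the expression, no string of length less than 4 matches, and xyyx is the lexicographically first match of length 4.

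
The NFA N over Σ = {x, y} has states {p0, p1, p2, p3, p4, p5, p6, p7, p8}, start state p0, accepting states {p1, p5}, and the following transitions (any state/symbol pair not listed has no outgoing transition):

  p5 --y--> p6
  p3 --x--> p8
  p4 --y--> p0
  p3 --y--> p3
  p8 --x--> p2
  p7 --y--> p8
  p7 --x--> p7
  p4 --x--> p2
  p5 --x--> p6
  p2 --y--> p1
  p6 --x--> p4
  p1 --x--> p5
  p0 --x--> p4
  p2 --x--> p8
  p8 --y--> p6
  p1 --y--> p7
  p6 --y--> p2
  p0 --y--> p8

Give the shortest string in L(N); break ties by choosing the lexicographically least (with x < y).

A breadth-first search from p0 reaches an accepting state first via the path p0 → p4 → p2 → p1 on input xxy.
No string of length < 3 is accepted (BFS exhausts all shorter strings without reaching an accepting state), and xxy is the lexicographically least accepting string of length 3.

xxy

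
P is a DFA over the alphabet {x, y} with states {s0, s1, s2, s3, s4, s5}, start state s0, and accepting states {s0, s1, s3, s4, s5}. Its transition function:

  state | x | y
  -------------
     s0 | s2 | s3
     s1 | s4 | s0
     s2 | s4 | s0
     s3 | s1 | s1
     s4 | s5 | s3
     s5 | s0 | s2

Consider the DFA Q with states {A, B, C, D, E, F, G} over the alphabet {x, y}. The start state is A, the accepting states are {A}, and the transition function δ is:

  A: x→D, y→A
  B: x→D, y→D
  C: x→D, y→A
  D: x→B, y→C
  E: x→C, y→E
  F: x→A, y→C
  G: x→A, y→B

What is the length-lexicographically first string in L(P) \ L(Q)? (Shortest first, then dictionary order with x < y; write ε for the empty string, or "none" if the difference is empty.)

xx

The string xx is accepted by P but not by Q.
No shorter string lies in the difference, and xx is the lexicographically first length-2 string in L(P) \ L(Q).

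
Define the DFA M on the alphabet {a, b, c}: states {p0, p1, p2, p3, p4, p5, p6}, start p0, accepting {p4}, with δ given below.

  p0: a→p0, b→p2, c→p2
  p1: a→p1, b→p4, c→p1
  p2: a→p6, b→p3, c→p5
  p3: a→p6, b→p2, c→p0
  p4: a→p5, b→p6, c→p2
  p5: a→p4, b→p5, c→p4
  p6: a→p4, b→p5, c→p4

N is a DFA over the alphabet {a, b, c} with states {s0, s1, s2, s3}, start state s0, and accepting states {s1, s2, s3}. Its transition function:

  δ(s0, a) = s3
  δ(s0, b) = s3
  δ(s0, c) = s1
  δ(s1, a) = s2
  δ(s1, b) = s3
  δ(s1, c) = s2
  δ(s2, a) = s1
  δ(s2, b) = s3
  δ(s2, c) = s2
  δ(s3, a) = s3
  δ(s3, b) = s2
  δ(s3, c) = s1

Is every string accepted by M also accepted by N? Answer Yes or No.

Exploring the product automaton M × N from the start pair (p0, s0), following both machines on each input symbol, reaches 18 state pairs: (p0, s0), (p0, s3), (p2, s3), (p2, s1), (p2, s2), (p6, s3), (p3, s2), (p5, s1), (p6, s2), (p3, s3), (p5, s2), (p6, s1), (p4, s3), (p4, s1), (p0, s2), (p4, s2), (p5, s3), (p0, s1).
M accepts in {p4} and N accepts in {s1, s2, s3}. The reachable pairs whose M-component is accepting are (p4, s3), (p4, s1), (p4, s2); in each of them the N-component is accepting too, so the product for L(M) \ L(N) (M-component accepting, N-component rejecting) has no reachable accepting pair and the difference is empty.
Hence every string in L(M) is also in L(N).

Yes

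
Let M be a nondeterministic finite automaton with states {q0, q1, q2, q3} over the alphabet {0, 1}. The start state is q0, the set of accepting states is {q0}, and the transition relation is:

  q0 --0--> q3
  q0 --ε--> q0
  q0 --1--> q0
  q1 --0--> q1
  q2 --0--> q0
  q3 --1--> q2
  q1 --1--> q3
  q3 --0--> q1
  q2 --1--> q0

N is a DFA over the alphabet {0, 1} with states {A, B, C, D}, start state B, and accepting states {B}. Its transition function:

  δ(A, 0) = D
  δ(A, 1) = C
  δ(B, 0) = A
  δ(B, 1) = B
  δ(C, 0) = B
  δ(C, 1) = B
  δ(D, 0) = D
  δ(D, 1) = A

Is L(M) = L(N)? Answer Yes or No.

Yes

Exploring the product automaton M × N from the start pair (q0, B), following both machines on each input symbol, reaches 4 state pairs: (q0, B), (q3, A), (q1, D), (q2, C).
M accepts in {q0} and N accepts in {B}. In every reachable pair the two components are either both accepting — (q0, B) — or both non-accepting, so no string is accepted by exactly one of the machines: L(M) \ L(N) and L(N) \ L(M) are both empty.
Hence every string is accepted by M iff it is accepted by N, and the two languages coincide.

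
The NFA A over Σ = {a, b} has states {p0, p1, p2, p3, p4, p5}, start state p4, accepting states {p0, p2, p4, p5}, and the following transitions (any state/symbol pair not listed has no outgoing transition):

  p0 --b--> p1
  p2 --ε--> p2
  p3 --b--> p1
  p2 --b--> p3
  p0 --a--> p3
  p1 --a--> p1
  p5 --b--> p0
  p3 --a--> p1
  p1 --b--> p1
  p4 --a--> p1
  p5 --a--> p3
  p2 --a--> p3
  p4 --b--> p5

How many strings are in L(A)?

3

The useful subgraph on states {p0, p4, p5} is acyclic, so L(A) is finite; the longest accepting path visits 3 useful states, giving maximum string length 2.
Counting accepting paths from p4 by length: 1 of length 0, 1 of length 1, 1 of length 2. Total 3.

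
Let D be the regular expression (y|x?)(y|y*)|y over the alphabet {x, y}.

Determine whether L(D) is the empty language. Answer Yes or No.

The empty string ε matches the expression, so it belongs to L(D).
Since L(D) contains at least one string, it is not empty.

No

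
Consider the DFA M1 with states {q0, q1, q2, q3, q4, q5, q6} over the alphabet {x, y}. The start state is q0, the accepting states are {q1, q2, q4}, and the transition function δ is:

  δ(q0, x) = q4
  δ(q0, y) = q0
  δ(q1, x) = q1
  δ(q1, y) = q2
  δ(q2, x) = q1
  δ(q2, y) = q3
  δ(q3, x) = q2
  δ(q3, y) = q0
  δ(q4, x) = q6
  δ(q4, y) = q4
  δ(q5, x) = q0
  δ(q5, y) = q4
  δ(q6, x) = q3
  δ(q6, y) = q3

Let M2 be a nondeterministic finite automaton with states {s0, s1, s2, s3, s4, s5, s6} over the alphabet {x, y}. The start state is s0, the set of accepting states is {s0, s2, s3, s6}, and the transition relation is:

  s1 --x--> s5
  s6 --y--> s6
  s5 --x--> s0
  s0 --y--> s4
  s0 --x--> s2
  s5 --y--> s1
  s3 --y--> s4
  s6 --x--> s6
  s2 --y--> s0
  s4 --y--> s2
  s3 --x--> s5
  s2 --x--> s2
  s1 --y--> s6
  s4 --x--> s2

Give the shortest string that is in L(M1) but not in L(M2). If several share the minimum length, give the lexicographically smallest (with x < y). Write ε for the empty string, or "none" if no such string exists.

xyy

The string xyy is accepted by M1 but not by M2.
No shorter string lies in the difference, and xyy is the lexicographically first length-3 string in L(M1) \ L(M2).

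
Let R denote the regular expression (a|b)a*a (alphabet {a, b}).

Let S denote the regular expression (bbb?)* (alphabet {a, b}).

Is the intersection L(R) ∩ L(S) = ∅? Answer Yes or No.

Converting the expression R to a DFA (subset construction, then merging equivalent states) gives the minimal DFA with states {r0, r1, r2, r3}, start state r0, accepting states {r2} and transitions r0: a→r1, b→r1; r1: a→r2, b→r3; r2: a→r2, b→r3; r3: a→r3, b→r3.
Converting the expression S to a DFA (subset construction, then merging equivalent states) gives the minimal DFA with states {s0, s1, s2, s3}, start state s0, accepting states {s0, s3} and transitions s0: a→s1, b→s2; s1: a→s1, b→s1; s2: a→s1, b→s3; s3: a→s1, b→s3.
Exploring the product automaton R × S from the start pair (r0, s0), following both machines on each input symbol, reaches 6 state pairs: (r0, s0), (r1, s1), (r1, s2), (r2, s1), (r3, s1), (r3, s3).
R accepts in {r2} and S accepts in {s0, s3}; no reachable pair has both components accepting, so no string drives both machines to acceptance simultaneously and L(R) ∩ L(S) = ∅.
So no string is accepted by both, and the intersection is empty.

Yes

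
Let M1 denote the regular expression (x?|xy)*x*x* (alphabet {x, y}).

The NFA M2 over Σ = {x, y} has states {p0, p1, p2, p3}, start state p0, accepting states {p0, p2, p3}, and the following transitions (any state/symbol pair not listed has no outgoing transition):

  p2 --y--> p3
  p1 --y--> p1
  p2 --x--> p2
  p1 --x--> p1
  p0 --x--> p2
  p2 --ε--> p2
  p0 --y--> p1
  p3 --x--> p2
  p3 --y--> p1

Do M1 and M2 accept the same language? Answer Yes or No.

Yes

Converting the expression M1 to a DFA (subset construction, then merging equivalent states) gives the minimal DFA with states {r0, r1, r2}, start state r0, accepting states {r0, r1} and transitions r0: x→r1, y→r2; r1: x→r1, y→r0; r2: x→r2, y→r2.
Exploring the product automaton M1 × M2 from the start pair (r0, p0), following both machines on each input symbol, reaches 4 state pairs: (r0, p0), (r1, p2), (r2, p1), (r0, p3).
M1 accepts in {r0, r1} and M2 accepts in {p0, p2, p3}. In every reachable pair the two components are either both accepting — (r0, p0), (r1, p2), (r0, p3) — or both non-accepting, so no string is accepted by exactly one of the machines: L(M1) \ L(M2) and L(M2) \ L(M1) are both empty.
Hence every string is accepted by M1 iff it is accepted by M2, and the two languages coincide.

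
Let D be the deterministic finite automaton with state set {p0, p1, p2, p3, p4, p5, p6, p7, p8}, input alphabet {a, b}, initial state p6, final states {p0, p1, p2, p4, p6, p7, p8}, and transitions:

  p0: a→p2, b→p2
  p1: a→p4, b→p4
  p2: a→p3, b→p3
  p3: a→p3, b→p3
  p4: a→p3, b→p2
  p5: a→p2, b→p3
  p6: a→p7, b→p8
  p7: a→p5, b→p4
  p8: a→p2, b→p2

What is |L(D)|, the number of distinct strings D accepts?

8

The useful subgraph on states {p2, p4, p5, p6, p7, p8} is acyclic, so L(D) is finite; the longest accepting path visits 4 useful states, giving maximum string length 3.
Counting accepting paths from p6 by length: 1 of length 0, 2 of length 1, 3 of length 2, 2 of length 3. Total 8.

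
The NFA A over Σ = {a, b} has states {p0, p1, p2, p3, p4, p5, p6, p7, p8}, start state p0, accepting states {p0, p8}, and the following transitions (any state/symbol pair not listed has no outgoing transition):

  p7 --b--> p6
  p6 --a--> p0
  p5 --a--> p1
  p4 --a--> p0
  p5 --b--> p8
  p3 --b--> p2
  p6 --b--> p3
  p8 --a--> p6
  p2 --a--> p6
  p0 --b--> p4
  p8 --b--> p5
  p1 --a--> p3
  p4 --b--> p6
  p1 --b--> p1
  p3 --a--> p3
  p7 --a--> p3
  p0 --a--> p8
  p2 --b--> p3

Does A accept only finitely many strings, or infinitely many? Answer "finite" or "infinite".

State p8 is reachable from the start and can reach an accepting state, and it lies on the cycle p8 → p5 → p8.
Traversing that cycle any number of times yields accepted strings of unbounded length, so the language is infinite.

infinite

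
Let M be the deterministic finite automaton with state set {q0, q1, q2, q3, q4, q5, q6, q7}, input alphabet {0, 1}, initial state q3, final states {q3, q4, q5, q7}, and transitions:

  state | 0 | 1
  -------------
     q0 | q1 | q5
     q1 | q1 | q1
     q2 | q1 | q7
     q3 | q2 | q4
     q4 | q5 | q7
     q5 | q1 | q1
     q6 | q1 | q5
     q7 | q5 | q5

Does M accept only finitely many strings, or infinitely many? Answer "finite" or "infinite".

finite

The useful states (reachable from q3 and able to reach an accepting state) are {q2, q3, q4, q5, q7}.
Restricted to these states the transition graph has no cycle, so every accepting path has bounded length and L is finite.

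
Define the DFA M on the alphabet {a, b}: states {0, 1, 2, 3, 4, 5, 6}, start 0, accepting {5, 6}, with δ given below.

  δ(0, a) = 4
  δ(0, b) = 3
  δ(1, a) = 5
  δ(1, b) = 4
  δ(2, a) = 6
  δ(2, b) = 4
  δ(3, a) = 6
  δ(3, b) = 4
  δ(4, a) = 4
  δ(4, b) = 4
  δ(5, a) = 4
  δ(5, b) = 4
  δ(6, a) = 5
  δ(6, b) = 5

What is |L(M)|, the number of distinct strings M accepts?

3

The useful subgraph on states {0, 3, 5, 6} is acyclic, so L(M) is finite; the longest accepting path visits 4 useful states, giving maximum string length 3.
Counting accepting paths from 0 by length: 1 of length 2, 2 of length 3. Total 3.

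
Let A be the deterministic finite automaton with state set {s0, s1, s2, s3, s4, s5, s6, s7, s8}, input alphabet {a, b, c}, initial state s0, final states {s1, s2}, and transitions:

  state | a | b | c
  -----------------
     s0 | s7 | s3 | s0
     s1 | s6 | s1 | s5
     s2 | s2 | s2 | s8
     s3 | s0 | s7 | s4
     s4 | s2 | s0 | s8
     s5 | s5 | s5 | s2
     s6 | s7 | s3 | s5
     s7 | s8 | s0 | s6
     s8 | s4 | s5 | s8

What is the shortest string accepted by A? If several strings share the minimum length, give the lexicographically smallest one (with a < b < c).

bca

A breadth-first search from s0 reaches an accepting state first via the path s0 → s3 → s4 → s2 on input bca.
No string of length < 3 is accepted (BFS exhausts all shorter strings without reaching an accepting state), and bca is the lexicographically least accepting string of length 3.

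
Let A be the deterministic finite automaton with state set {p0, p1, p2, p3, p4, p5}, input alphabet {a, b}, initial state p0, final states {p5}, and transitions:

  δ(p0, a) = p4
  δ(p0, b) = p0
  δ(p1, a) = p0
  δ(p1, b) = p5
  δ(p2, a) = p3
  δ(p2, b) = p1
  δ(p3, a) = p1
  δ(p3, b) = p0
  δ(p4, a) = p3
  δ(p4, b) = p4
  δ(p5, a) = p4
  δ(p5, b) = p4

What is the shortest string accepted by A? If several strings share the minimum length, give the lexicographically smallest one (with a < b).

aaab

A breadth-first search from p0 reaches an accepting state first via the path p0 → p4 → p3 → p1 → p5 on input aaab.
No string of length < 4 is accepted (BFS exhausts all shorter strings without reaching an accepting state), and aaab is the lexicographically least accepting string of length 4.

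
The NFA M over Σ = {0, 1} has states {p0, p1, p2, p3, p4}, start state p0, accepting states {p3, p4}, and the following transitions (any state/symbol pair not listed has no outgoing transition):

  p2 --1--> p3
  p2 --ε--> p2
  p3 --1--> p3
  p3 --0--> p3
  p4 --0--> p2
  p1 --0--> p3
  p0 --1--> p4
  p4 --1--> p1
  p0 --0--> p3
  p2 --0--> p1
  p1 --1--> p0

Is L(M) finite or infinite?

State p3 is reachable from the start and can reach an accepting state, and it lies on the cycle p3 → p3.
Traversing that cycle any number of times yields accepted strings of unbounded length, so the language is infinite.

infinite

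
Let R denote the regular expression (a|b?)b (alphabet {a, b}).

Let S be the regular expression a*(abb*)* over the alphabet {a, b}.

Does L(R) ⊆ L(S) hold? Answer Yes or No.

The string b is in L(R) but not in L(S).
So L(R) ⊄ L(S).

No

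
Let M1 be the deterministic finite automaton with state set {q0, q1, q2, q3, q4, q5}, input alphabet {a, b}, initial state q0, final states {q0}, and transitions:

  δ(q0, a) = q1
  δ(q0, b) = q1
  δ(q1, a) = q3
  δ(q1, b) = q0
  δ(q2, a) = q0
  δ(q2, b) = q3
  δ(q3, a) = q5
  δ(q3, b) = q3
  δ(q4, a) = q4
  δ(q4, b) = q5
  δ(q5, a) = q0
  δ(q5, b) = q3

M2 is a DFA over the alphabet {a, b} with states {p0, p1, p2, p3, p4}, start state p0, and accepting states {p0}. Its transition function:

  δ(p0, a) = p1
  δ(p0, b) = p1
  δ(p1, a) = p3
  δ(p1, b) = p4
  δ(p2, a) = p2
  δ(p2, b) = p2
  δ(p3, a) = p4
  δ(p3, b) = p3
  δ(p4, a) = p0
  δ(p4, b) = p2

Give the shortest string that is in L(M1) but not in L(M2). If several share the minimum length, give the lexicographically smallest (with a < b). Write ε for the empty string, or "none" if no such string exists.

The string ab is accepted by M1 but not by M2.
No shorter string lies in the difference, and ab is the lexicographically first length-2 string in L(M1) \ L(M2).

ab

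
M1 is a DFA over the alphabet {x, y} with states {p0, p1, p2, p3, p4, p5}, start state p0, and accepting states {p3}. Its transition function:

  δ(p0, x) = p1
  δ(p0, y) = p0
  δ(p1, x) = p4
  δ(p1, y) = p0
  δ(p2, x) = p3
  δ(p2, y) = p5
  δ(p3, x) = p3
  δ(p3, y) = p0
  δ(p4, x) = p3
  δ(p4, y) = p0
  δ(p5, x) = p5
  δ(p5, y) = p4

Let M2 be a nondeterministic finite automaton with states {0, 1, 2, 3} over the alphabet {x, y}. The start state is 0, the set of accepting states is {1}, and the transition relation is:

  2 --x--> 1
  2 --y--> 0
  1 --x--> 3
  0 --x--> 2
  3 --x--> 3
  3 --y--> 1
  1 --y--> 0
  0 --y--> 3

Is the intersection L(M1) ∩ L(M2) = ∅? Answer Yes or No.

Yes

Exploring the product automaton M1 × M2 from the start pair (p0, 0), following both machines on each input symbol, reaches 8 state pairs: (p0, 0), (p1, 2), (p0, 3), (p4, 1), (p1, 3), (p0, 1), (p3, 3), (p4, 3).
M1 accepts in {p3} and M2 accepts in {1}; no reachable pair has both components accepting, so no string drives both machines to acceptance simultaneously and L(M1) ∩ L(M2) = ∅.
So no string is accepted by both, and the intersection is empty.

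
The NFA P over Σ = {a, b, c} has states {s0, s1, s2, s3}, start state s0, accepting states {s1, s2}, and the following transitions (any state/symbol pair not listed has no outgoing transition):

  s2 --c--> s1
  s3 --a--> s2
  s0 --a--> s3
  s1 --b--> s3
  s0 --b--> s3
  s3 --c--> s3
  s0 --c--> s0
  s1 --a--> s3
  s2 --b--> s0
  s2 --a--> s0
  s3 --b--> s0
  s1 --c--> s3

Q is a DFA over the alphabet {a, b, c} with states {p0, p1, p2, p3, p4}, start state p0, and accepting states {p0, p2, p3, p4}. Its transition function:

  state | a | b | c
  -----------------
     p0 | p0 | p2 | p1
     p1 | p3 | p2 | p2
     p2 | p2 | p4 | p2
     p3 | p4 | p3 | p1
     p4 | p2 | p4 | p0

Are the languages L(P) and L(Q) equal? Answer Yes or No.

The string aac is accepted by P but rejected by Q.
So L(P) ≠ L(Q).

No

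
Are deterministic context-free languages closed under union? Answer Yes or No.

No

{aⁿbⁿ : n≥0} and {aⁿb²ⁿ : n≥0} are each accepted by a deterministic PDA (push the a's; pop one per b, respectively one per two b's), but their union U is not. Suppose a DPDA M accepted U. Being deterministic, M has a single run on aⁿb²ⁿ, and since aⁿbⁿ ∈ U that run passes through an accepting configuration right after consuming the prefix aⁿbⁿ and then goes on to accept again after n more b's. Build an ordinary (nondeterministic) PDA M′ that simulates M on a's and b's and, at any moment when M is in an accepting state, may switch to a second mode in which it reads only c's, feeding each c to M as a b; M′ accepts when M does. Then M′ accepts aⁱbʲcᵏ (k≥1) exactly when both aⁱbʲ ∈ U and aⁱbʲ⁺ᵏ ∈ U, and checking the four cases (i=j or j=2i, combined with j+k=i or j+k=2i) leaves only i=j=k: so L(M′) ∩ a*b*c⁺ = {aⁿbⁿcⁿ : n≥1} would be context-free, which it is not (pumping lemma) — contradiction. (The union is an unambiguous CFL; it is determinism, not unambiguity, that fails.)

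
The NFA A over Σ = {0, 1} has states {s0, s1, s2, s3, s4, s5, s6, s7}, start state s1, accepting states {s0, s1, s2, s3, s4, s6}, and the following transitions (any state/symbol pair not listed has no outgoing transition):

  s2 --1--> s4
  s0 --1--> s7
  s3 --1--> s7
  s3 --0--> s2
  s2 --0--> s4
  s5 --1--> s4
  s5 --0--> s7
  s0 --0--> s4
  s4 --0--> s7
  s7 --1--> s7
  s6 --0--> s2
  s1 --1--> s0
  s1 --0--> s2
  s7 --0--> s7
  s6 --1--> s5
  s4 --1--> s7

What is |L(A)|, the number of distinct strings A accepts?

6

The useful subgraph on states {s0, s1, s2, s4} is acyclic, so L(A) is finite; the longest accepting path visits 3 useful states, giving maximum string length 2.
Counting accepting paths from s1 by length: 1 of length 0, 2 of length 1, 3 of length 2. Total 6.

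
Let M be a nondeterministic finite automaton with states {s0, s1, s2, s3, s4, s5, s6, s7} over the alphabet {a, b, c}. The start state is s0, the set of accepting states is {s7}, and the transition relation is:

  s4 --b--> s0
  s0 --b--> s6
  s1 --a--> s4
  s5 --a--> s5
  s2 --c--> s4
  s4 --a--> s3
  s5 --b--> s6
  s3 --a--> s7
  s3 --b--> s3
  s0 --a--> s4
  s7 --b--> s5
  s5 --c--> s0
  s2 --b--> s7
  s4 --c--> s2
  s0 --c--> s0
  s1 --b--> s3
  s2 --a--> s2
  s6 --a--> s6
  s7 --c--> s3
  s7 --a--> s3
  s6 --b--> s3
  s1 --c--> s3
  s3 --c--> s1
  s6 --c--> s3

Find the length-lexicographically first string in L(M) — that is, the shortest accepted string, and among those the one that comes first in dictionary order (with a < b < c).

A breadth-first search from s0 reaches an accepting state first via the path s0 → s4 → s3 → s7 on input aaa.
No string of length < 3 is accepted (BFS exhausts all shorter strings without reaching an accepting state), and aaa is the lexicographically least accepting string of length 3.

aaa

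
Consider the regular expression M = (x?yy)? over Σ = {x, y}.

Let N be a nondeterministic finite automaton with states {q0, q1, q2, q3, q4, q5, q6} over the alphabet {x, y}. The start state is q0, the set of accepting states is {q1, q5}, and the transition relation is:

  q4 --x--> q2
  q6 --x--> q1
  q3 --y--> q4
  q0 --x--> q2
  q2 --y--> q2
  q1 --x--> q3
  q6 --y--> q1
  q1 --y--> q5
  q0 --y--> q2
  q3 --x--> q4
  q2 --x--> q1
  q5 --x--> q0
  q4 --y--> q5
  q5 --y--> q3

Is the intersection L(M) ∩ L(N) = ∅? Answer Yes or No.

Converting the expression M to a DFA (subset construction, then merging equivalent states) gives the minimal DFA with states {m0, m1, m2, m3, m4}, start state m0, accepting states {m0, m4} and transitions m0: x→m1, y→m2; m1: x→m3, y→m2; m2: x→m3, y→m4; m3: x→m3, y→m3; m4: x→m3, y→m3.
Exploring the product automaton M × N from the start pair (m0, q0), following both machines on each input symbol, reaches 10 state pairs: (m0, q0), (m1, q2), (m2, q2), (m3, q1), (m4, q2), (m3, q3), (m3, q5), (m3, q2), (m3, q4), (m3, q0).
M accepts in {m0, m4} and N accepts in {q1, q5}; no reachable pair has both components accepting, so no string drives both machines to acceptance simultaneously and L(M) ∩ L(N) = ∅.
So no string is accepted by both, and the intersection is empty.

Yes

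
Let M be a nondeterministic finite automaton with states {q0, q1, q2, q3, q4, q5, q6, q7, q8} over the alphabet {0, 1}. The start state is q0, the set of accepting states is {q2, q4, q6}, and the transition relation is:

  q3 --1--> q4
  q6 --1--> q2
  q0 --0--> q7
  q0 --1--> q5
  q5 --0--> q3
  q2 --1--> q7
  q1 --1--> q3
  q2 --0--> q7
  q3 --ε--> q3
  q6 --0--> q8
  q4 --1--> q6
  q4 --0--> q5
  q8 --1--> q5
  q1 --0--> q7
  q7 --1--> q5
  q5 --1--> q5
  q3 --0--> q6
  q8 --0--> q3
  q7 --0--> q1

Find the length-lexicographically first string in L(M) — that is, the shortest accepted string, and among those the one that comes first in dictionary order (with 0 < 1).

A breadth-first search from q0 reaches an accepting state first via the path q0 → q5 → q3 → q6 on input 100.
No string of length < 3 is accepted (BFS exhausts all shorter strings without reaching an accepting state), and 100 is the lexicographically least accepting string of length 3.

100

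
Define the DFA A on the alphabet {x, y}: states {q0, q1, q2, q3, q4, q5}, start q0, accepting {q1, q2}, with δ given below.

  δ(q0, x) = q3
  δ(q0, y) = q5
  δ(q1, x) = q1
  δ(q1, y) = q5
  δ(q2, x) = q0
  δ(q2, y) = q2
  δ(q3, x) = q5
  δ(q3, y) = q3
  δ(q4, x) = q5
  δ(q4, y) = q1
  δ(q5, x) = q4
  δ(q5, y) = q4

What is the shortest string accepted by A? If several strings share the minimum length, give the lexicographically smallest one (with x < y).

yxy

A breadth-first search from q0 reaches an accepting state first via the path q0 → q5 → q4 → q1 on input yxy.
No string of length < 3 is accepted (BFS exhausts all shorter strings without reaching an accepting state), and yxy is the lexicographically least accepting string of length 3.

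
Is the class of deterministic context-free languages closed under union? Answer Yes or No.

No

{aⁿbⁿ : n≥0} and {aⁿb²ⁿ : n≥0} are each accepted by a deterministic PDA (push the a's; pop one per b, respectively one per two b's), but their union U is not. Suppose a DPDA M accepted U. Being deterministic, M has a single run on aⁿb²ⁿ, and since aⁿbⁿ ∈ U that run passes through an accepting configuration right after consuming the prefix aⁿbⁿ and then goes on to accept again after n more b's. Build an ordinary (nondeterministic) PDA M′ that simulates M on a's and b's and, at any moment when M is in an accepting state, may switch to a second mode in which it reads only c's, feeding each c to M as a b; M′ accepts when M does. Then M′ accepts aⁱbʲcᵏ (k≥1) exactly when both aⁱbʲ ∈ U and aⁱbʲ⁺ᵏ ∈ U, and checking the four cases (i=j or j=2i, combined with j+k=i or j+k=2i) leaves only i=j=k: so L(M′) ∩ a*b*c⁺ = {aⁿbⁿcⁿ : n≥1} would be context-free, which it is not (pumping lemma) — contradiction. (The union is an unambiguous CFL; it is determinism, not unambiguity, that fails.)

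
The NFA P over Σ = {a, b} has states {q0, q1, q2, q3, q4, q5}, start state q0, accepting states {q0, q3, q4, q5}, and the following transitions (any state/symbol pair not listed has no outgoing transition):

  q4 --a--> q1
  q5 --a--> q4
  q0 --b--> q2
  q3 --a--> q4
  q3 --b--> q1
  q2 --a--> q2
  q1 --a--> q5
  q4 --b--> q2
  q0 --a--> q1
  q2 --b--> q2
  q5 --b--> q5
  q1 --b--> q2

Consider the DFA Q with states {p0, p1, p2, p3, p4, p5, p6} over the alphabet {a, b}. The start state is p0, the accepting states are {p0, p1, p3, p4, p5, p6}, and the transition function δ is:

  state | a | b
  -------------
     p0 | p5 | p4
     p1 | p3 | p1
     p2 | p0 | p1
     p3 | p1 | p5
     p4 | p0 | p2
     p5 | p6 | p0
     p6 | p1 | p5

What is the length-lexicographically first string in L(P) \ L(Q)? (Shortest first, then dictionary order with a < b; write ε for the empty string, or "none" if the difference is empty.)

aabbbb

The string aabbbb is accepted by P but not by Q.
No shorter string lies in the difference, and aabbbb is the lexicographically first length-6 string in L(P) \ L(Q).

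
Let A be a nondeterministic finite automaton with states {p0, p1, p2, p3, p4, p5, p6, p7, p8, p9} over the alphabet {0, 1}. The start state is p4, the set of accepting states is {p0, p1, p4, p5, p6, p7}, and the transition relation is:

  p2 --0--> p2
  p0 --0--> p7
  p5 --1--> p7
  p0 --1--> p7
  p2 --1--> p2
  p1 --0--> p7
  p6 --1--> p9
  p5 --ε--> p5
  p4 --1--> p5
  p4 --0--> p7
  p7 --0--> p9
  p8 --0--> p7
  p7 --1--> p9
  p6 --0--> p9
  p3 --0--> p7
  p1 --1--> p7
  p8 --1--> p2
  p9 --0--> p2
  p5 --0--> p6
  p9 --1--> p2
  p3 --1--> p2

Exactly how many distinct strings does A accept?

The useful subgraph on states {p4, p5, p6, p7} is acyclic, so L(A) is finite; the longest accepting path visits 3 useful states, giving maximum string length 2.
Counting accepting paths from p4 by length: 1 of length 0, 2 of length 1, 2 of length 2. Total 5.

5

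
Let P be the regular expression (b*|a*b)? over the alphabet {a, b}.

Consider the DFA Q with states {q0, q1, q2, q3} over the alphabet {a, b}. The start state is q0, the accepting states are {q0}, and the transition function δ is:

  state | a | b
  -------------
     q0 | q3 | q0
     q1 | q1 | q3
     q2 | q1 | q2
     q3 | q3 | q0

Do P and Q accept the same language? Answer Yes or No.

No

The string abb is accepted by Q but rejected by P.
So L(P) ≠ L(Q).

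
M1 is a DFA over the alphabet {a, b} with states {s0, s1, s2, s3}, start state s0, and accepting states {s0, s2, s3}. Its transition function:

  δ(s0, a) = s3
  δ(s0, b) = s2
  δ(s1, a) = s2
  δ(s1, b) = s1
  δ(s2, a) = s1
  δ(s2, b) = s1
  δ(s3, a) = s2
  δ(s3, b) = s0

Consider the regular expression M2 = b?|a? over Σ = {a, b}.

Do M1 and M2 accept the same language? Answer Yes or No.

The string aa is accepted by M1 but rejected by M2.
So L(M1) ≠ L(M2).

No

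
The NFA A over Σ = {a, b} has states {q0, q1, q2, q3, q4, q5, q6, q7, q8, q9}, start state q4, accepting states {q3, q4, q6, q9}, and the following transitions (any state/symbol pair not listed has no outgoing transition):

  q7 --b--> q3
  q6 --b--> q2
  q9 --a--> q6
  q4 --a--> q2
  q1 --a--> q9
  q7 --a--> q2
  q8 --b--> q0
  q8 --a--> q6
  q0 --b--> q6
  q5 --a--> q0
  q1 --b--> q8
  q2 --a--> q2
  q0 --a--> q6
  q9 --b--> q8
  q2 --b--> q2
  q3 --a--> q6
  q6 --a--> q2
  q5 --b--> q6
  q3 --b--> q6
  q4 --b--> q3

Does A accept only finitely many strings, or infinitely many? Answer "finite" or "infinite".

finite

The useful states (reachable from q4 and able to reach an accepting state) are {q3, q4, q6}.
Restricted to these states the transition graph has no cycle, so every accepting path has bounded length and L is finite.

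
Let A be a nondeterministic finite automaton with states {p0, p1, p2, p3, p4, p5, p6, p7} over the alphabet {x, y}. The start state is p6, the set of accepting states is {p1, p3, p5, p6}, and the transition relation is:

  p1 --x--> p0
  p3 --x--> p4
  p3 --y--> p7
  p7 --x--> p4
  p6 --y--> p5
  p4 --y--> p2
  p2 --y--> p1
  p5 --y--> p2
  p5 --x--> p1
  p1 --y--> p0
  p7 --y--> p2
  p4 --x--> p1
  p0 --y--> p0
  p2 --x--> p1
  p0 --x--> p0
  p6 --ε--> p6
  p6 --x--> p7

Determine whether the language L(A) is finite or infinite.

finite

The useful states (reachable from p6 and able to reach an accepting state) are {p1, p2, p4, p5, p6, p7}.
Restricted to these states the transition graph has no cycle, so every accepting path has bounded length and L is finite.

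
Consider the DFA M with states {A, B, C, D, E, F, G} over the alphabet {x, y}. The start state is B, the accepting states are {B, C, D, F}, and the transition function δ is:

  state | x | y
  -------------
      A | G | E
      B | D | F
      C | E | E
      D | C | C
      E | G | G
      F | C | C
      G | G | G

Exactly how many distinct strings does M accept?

The useful subgraph on states {B, C, D, F} is acyclic, so L(M) is finite; the longest accepting path visits 3 useful states, giving maximum string length 2.
Counting accepting paths from B by length: 1 of length 0, 2 of length 1, 4 of length 2. Total 7.

7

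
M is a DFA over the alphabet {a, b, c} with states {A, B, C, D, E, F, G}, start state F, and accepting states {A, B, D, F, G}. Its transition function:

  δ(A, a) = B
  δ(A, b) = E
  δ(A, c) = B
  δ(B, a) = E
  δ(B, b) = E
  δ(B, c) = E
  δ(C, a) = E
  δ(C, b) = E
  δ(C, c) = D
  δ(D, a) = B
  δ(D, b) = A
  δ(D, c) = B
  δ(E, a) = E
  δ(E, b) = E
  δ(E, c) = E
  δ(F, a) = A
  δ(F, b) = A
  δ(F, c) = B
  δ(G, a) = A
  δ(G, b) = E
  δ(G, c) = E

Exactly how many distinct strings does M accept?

The useful subgraph on states {A, B, F} is acyclic, so L(M) is finite; the longest accepting path visits 3 useful states, giving maximum string length 2.
Counting accepting paths from F by length: 1 of length 0, 3 of length 1, 4 of length 2. Total 8.

8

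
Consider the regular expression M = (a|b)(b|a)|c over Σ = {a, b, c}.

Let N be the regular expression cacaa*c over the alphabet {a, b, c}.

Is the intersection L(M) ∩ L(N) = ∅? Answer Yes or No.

Yes

Converting the expression M to a DFA (subset construction, then merging equivalent states) gives the minimal DFA with states {m0, m1, m2, m3}, start state m0, accepting states {m2} and transitions m0: a→m1, b→m1, c→m2; m1: a→m2, b→m2, c→m3; m2: a→m3, b→m3, c→m3; m3: a→m3, b→m3, c→m3.
Converting the expression N to a DFA (subset construction, then merging equivalent states) gives the minimal DFA with states {n0, n1, n2, n3, n4, n5, n6}, start state n0, accepting states {n6} and transitions n0: a→n1, b→n1, c→n2; n1: a→n1, b→n1, c→n1; n2: a→n3, b→n1, c→n1; n3: a→n1, b→n1, c→n4; n4: a→n5, b→n1, c→n1; n5: a→n5, b→n1, c→n6; n6: a→n1, b→n1, c→n1.
Exploring the product automaton M × N from the start pair (m0, n0), following both machines on each input symbol, reaches 9 state pairs: (m0, n0), (m1, n1), (m2, n2), (m2, n1), (m3, n1), (m3, n3), (m3, n4), (m3, n5), (m3, n6).
M accepts in {m2} and N accepts in {n6}; no reachable pair has both components accepting, so no string drives both machines to acceptance simultaneously and L(M) ∩ L(N) = ∅.
So no string is accepted by both, and the intersection is empty.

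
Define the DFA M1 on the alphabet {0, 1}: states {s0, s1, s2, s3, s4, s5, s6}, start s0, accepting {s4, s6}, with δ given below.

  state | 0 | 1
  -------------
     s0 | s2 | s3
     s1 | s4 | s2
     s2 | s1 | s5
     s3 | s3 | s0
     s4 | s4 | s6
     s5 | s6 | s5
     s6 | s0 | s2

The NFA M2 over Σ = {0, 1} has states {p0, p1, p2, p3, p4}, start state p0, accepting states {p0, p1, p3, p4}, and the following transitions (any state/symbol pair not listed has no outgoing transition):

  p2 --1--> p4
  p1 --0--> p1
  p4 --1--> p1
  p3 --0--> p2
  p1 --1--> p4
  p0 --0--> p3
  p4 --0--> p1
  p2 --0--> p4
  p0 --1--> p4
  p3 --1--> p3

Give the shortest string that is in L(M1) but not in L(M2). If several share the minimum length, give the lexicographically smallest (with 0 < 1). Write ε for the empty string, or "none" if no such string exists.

010

The string 010 is accepted by M1 but not by M2.
No shorter string lies in the difference, and 010 is the lexicographically first length-3 string in L(M1) \ L(M2).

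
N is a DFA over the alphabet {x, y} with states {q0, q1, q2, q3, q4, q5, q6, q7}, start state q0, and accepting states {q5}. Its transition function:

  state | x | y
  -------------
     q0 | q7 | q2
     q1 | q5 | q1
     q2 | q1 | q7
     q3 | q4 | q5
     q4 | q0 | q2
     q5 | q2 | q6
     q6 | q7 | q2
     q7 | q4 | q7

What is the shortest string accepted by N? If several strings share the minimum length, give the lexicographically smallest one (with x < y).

A breadth-first search from q0 reaches an accepting state first via the path q0 → q2 → q1 → q5 on input yxx.
No string of length < 3 is accepted (BFS exhausts all shorter strings without reaching an accepting state), and yxx is the lexicographically least accepting string of length 3.

yxx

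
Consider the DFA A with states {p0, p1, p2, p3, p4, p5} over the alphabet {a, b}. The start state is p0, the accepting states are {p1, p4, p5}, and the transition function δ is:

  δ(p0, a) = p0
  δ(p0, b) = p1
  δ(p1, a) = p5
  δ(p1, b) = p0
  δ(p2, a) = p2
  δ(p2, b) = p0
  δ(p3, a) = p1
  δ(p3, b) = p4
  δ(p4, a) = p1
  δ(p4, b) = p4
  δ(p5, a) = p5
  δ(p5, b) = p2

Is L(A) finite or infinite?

State p0 is reachable from the start and can reach an accepting state, and it lies on the cycle p0 → p0.
Traversing that cycle any number of times yields accepted strings of unbounded length, so the language is infinite.

infinite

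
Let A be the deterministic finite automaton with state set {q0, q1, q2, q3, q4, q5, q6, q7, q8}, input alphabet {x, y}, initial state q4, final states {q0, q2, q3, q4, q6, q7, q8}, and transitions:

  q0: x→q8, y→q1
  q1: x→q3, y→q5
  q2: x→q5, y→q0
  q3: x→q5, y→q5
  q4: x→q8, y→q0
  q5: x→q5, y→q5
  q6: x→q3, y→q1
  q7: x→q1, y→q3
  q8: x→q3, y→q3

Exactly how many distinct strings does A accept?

The useful subgraph on states {q0, q1, q3, q4, q8} is acyclic, so L(A) is finite; the longest accepting path visits 4 useful states, giving maximum string length 3.
Counting accepting paths from q4 by length: 1 of length 0, 2 of length 1, 3 of length 2, 3 of length 3. Total 9.

9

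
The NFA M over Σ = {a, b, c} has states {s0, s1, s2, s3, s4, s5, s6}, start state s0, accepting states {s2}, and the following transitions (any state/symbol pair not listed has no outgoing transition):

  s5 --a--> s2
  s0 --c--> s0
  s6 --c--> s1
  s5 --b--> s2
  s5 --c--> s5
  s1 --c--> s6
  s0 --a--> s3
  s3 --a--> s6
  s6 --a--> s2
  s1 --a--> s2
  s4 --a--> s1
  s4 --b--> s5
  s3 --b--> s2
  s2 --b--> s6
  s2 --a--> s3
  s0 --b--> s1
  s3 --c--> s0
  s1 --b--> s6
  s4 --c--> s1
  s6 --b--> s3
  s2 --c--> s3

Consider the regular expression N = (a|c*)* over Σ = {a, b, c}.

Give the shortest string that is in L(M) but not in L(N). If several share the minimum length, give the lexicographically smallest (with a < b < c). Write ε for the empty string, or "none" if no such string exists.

The string ab is accepted by M but not by N.
No shorter string lies in the difference, and ab is the lexicographically first length-2 string in L(M) \ L(N).

ab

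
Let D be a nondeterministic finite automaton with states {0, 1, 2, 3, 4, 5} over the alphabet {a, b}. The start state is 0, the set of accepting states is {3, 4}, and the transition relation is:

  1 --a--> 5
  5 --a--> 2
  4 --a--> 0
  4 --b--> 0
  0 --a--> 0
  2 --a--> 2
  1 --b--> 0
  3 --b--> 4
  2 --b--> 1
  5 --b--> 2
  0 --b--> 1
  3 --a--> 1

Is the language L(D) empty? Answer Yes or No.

Yes

The states reachable from the start state are {0, 1, 2, 5}.
None of the accepting states {3, 4} is reachable, so no string is accepted and L(D) = ∅.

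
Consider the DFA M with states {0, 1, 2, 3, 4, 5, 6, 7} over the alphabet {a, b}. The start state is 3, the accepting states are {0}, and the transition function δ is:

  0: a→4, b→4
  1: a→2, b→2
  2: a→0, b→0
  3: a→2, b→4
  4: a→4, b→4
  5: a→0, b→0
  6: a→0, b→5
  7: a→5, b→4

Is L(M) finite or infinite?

finite

The useful states (reachable from 3 and able to reach an accepting state) are {0, 2, 3}.
Restricted to these states the transition graph has no cycle, so every accepting path has bounded length and L is finite.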